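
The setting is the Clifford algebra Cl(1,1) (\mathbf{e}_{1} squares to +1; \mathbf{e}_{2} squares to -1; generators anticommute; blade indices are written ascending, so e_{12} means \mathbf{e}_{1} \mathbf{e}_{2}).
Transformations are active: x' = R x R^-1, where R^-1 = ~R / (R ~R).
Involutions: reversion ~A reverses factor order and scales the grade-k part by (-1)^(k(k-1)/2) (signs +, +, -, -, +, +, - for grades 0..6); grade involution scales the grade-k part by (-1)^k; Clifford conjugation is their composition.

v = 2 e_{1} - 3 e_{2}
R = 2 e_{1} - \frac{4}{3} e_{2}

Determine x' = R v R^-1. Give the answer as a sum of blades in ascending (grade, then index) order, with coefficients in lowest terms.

~R = 2 e_{1} - \frac{4}{3} e_{2}, and R ~R = \frac{20}{9}, so R^-1 = ~R / (\frac{20}{9}).
R v = -\frac{10}{3} e_{12}
Answer: -2 e_{1} + 3 e_{2}


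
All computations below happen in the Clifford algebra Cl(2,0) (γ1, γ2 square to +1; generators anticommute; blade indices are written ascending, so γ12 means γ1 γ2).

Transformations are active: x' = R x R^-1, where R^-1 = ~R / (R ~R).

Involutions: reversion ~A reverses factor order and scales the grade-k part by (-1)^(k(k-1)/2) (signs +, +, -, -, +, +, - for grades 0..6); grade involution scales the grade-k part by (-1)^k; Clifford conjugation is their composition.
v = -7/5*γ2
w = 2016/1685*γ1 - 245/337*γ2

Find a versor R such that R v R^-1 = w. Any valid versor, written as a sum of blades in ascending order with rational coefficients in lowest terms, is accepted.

A norm check does it: q(v) = q(w) = 49/25, hence R = v + w = 2016/1685*γ1 - 3584/1685*γ2 realises the map — parallel part kept, (v - w)/2 negated, v carried to w.
Answer: 2016/1685*γ1 - 3584/1685*γ2


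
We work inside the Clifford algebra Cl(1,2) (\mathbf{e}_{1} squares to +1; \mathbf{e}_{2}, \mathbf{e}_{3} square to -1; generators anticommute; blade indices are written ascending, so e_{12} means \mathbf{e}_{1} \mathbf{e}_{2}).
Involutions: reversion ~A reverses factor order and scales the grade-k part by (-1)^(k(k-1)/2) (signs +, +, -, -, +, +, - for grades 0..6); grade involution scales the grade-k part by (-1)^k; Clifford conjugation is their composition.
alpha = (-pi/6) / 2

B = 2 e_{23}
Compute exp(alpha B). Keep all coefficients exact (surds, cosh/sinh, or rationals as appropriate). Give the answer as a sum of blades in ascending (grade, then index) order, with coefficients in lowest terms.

B^2 = (2)^2*(e_{23})^2 = 4*(-1) = -4 (a basis 2-blade squares to minus the product of its generators' squares).
B^2 = -4 — the negative square puts this in the circular regime; l = 2, alpha*l = - \frac{\pi}{6}, so exp(alpha B) = cos(- \frac{\pi}{6}) + (sin(- \frac{\pi}{6})/2)*B = \frac{\sqrt{3}}{2} + (- \frac{1}{4})*B.
Answer: \frac{\sqrt{3}}{2} - \frac{1}{2} e_{23}


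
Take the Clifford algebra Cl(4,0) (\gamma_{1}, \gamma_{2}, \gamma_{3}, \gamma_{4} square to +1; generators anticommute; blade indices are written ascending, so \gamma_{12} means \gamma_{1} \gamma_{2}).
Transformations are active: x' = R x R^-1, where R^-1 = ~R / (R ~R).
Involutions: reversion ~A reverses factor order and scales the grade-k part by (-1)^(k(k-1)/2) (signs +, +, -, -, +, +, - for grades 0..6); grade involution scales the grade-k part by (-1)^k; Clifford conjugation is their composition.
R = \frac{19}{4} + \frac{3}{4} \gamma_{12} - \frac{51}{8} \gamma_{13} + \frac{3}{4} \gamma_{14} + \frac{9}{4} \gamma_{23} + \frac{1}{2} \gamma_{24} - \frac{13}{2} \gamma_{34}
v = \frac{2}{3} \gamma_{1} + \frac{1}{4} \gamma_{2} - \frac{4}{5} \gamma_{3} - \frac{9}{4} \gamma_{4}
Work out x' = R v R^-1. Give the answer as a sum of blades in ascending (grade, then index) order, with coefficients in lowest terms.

~R = \frac{19}{4} - \frac{3}{4} \gamma_{12} + \frac{51}{8} \gamma_{13} - \frac{3}{4} \gamma_{14} - \frac{9}{4} \gamma_{23} - \frac{1}{2} \gamma_{24} + \frac{13}{2} \gamma_{34}, and R ~R = \frac{7161}{64}, so R^-1 = ~R / (\frac{7161}{64}).
R v = \frac{203}{30} \gamma_{1} - \frac{179}{80} \gamma_{2} + \frac{1161}{80} \gamma_{3} - \frac{1321}{80} \gamma_{4} + \frac{399}{160} \gamma_{123} - \frac{37}{24} \gamma_{124} + \frac{5093}{480} \gamma_{134} - \frac{503}{80} \gamma_{234}
Answer: -\frac{4031}{3255} \gamma_{1} + \frac{28423}{47740} \gamma_{2} + \frac{23626}{11935} \gamma_{3} - \frac{6059}{9548} \gamma_{4}


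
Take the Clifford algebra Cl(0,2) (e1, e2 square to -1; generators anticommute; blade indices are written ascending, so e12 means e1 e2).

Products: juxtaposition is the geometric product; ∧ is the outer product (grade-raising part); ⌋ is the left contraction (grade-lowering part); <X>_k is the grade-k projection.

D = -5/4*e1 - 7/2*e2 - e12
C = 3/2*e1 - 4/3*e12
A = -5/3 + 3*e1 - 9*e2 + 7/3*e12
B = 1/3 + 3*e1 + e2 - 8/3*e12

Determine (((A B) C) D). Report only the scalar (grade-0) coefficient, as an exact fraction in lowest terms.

step 1: 17/3 + 53/3*e1 + 31/3*e2 + 317/9*e12
step 2: 1105/54 - 95/18*e1 + 1375/18*e2 - 415/18*e12
step 3: 5705/24 - 39455/216*e1 - 10385/216*e2 + 20195/216*e12
Answer: 5705/24


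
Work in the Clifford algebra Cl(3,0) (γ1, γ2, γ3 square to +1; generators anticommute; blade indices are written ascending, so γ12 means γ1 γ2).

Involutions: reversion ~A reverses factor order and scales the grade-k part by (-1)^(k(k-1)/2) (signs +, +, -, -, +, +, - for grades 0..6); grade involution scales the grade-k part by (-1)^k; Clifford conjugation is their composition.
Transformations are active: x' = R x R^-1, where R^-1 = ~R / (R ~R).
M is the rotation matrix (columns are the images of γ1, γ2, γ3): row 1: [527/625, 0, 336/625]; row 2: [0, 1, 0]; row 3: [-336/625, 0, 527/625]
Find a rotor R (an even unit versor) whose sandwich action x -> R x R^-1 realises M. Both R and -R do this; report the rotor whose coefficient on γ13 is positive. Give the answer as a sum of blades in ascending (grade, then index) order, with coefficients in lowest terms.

Method: write R = a + b12*γ12 + b13*γ13 + b23*γ23 with a^2 + b12^2 + b13^2 + b23^2 = 1 (so R^-1 = ~R). Expanding the columns R e_j ~R gives tr M = 4a^2 - 1 and, from the antisymmetric part, M21 - M12 = -4a*b12, M13 - M31 = 4a*b13, M32 - M23 = -4a*b23.
Here tr M = 1679/625, so a^2 = (1 + tr M)/4 = 576/625 and a = ±24/25. Taking a = 24/25: M21 - M12 = 0, M13 - M31 = 672/625, M32 - M23 = 0, giving b12 = 0, b13 = 7/25, b23 = 0, i.e. R = 24/25 + 7/25*γ13.
Its γ13 coefficient is already positive.
Answer: 24/25 + 7/25*γ13. Recall the cover is two-to-one: with M of trace 1679/625, both preimages act alike, and the stated γ13 sign chooses the sheet.


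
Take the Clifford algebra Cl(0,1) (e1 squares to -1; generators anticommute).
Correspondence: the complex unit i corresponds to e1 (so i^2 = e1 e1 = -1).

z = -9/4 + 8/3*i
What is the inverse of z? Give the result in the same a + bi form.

In blades: z = -9/4 + 8/3*e1.
With qbar = -9/4 - 8/3*e1 (scalar fixed, mapped units negated), z qbar = 1753/144 (the sum of squared coefficients), so z^-1 = qbar / (1753/144) = -324/1753 - 384/1753*e1; translating back:
Answer: -324/1753 - 384/1753*i


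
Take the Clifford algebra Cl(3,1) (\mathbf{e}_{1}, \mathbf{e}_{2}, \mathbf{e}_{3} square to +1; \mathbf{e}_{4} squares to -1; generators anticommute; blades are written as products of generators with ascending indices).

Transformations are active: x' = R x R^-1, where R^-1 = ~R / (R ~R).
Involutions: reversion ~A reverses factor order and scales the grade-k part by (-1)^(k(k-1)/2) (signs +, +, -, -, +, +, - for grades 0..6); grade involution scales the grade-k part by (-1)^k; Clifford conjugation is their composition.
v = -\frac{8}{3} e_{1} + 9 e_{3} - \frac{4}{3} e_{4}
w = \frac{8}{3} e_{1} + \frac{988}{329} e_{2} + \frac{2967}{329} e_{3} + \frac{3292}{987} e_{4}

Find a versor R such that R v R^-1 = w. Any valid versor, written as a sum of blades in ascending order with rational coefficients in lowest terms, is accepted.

Key observation: q(v) = q(w) = \frac{259}{3} (sandwiches preserve the norm), so R = v + w = \frac{988}{329} e_{2} + \frac{5928}{329} e_{3} + \frac{1976}{987} e_{4} works whenever it is invertible — the component of v along it is kept and (v - w)/2 reverses, sending v to w.
Answer: \frac{988}{329} e_{2} + \frac{5928}{329} e_{3} + \frac{1976}{987} e_{4}


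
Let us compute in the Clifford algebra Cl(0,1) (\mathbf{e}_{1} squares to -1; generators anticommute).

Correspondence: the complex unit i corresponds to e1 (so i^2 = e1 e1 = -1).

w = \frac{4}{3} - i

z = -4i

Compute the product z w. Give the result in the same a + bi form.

In blades: z = -4 e_{1}, w = \frac{4}{3} - e_{1}.
Distribute z over w term by term (generator squares from the signature, products reordered to ascending indices): (-4 e_{1})*w = -4 - \frac{16}{3} e_{1}.
Sum: -4 - \frac{16}{3} e_{1}; translating back through the correspondence:
Answer: -4 - \frac{16}{3}i


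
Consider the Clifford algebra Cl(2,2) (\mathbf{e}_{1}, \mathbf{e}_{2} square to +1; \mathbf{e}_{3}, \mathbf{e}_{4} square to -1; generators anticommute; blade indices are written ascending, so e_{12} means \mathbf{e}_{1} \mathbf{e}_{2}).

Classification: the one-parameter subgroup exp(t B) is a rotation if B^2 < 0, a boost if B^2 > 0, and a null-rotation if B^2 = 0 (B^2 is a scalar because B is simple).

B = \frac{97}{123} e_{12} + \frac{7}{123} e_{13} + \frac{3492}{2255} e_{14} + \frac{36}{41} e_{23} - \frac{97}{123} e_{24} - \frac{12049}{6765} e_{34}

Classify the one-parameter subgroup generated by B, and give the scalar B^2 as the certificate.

B^2 term by term: the squares give (\frac{97}{123})^2*(e_{12})^2 + (\frac{7}{123})^2*(e_{13})^2 + (\frac{3492}{2255})^2*(e_{14})^2 + (\frac{36}{41})^2*(e_{23})^2 + (-\frac{97}{123})^2*(e_{24})^2 + (-\frac{12049}{6765})^2*(e_{34})^2 = \frac{9409}{15129}*(-1) + \frac{49}{15129}*(+1) + \frac{12194064}{5085025}*(+1) + \frac{1296}{1681}*(+1) + \frac{9409}{15129}*(+1) + \frac{145178401}{45765225}*(-1) = 0 (each basis 2-blade squares to minus the product of its generators' squares); cross terms between blades sharing an index anticommute and cancel; the commuting (index-disjoint) pairs give grade-4 terms 2*c*c'*(blade product), which cancel blade by blade — e_{1234}: -\frac{2337506}{832095} + \frac{1358}{15129} + \frac{251424}{92455} = 0 — confirming B is simple. So B^2 = 0.
Answer: null-rotation, certificate B^2 = 0. Check the certificate: B^2 = 0, and that sign is decisive whatever form B takes.


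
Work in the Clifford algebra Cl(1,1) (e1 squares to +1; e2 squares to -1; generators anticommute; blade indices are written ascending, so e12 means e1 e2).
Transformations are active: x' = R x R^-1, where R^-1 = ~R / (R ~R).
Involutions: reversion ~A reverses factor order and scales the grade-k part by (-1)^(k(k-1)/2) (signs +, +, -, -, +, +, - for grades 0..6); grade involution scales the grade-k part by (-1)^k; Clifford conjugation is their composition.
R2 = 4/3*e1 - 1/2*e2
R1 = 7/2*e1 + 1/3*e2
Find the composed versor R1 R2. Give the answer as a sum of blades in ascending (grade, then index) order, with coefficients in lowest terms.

Distribute over the terms of R1 (each basis-blade product reordered to ascending indices, repeated generators contracted through their squares):
(7/2*e1) R2 = 14/3 - 7/4*e12
(1/3*e2) R2 = 1/6 - 4/9*e12
Summing the partial products and collecting blades:
Answer: 29/6 - 79/36*e12


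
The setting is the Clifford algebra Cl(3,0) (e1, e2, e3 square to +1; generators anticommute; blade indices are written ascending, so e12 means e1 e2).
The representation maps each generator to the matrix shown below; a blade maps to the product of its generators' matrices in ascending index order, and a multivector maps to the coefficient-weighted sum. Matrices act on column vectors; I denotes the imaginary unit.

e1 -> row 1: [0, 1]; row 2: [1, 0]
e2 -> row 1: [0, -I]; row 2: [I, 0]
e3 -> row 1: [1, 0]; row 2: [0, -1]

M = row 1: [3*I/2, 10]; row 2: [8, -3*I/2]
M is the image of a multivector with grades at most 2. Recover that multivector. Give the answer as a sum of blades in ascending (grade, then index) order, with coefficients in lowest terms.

Method: 1, rho(e1), rho(e2), rho(e3) form a trace-orthogonal basis of the 2x2 complex matrices (tr(X Y) = 2 if X = Y, else 0), so M = m0*1 + m1*rho(e1) + m2*rho(e2) + m3*rho(e3) with m0 = tr(M)/2 = 0, m1 = tr(M rho(e1))/2 = 9, m2 = tr(M rho(e2))/2 = I, m3 = tr(M rho(e3))/2 = 3*I/2.
Multiplying table entries, the bivector images are rho(e12) = I*rho(e3), rho(e13) = -I*rho(e2), rho(e23) = I*rho(e1); with real blade coefficients the real parts of m0..m3 are the coefficients of 1, e1, e2, e3 and the imaginary parts give the bivectors (e23: Im m1, e13: -Im m2, e12: Im m3).
Answer: 9*e1 + 3/2*e12 - e13


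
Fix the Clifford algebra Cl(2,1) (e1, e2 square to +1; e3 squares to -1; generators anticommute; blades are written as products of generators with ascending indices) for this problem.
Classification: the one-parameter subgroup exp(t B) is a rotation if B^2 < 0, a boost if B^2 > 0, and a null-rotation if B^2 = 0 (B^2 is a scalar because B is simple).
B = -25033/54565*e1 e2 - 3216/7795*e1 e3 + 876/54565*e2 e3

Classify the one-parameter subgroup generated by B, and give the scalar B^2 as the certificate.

B^2 term by term: the squares give (-25033/54565)^2*(e1 e2)^2 + (-3216/7795)^2*(e1 e3)^2 + (876/54565)^2*(e2 e3)^2 = 626651089/2977339225*(-1) + 10342656/60762025*(+1) + 767376/2977339225*(+1) = -1/25 (each basis 2-blade squares to minus the product of its generators' squares); cross terms between blades sharing an index anticommute and cancel. So B^2 = -1/25.
Answer: rotation, certificate B^2 = -1/25. No conjugation can change B^2 = -1/25; the sign gives the class.


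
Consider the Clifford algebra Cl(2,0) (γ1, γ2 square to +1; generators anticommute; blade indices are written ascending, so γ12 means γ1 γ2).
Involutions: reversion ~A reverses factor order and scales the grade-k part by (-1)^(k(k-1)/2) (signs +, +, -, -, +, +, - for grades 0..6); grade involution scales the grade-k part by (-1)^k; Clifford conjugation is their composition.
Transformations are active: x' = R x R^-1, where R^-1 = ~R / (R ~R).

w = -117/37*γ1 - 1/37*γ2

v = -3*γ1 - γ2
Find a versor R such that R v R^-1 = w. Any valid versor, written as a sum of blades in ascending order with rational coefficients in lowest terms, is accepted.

Equal squares first: v^2 = w^2 = 10. Then v + w = -228/37*γ1 - 38/37*γ2 is a versor taking v to w, provided it is invertible.
Answer: -228/37*γ1 - 38/37*γ2


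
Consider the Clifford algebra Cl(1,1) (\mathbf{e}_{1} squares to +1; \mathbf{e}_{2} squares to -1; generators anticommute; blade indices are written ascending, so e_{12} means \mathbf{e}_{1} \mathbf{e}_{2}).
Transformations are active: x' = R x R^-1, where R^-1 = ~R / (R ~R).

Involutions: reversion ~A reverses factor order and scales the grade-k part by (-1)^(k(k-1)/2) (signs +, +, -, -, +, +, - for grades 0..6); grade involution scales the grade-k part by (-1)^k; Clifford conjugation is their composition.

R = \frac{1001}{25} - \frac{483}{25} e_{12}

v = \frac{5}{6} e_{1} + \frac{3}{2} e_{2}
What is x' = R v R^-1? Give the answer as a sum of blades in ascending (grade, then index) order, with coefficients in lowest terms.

~R = \frac{1001}{25} + \frac{483}{25} e_{12}, and R ~R = \frac{768712}{625}, so R^-1 = ~R / (\frac{768712}{625}).
R v = \frac{4676}{75} e_{1} + \frac{1904}{25} e_{2}
Answer: \frac{37957}{11766} e_{1} + \frac{13565}{3922} e_{2}


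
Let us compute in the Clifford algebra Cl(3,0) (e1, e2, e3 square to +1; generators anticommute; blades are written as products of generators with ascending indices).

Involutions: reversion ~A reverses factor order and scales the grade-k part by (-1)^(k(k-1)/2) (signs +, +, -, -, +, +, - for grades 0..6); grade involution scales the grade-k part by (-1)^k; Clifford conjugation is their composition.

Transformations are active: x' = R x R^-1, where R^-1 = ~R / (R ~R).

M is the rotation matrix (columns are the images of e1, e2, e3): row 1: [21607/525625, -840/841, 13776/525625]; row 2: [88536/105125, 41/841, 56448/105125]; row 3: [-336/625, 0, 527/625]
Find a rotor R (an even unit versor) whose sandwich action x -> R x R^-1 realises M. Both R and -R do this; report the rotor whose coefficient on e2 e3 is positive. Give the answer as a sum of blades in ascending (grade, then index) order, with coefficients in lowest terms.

Method: write R = a + b12*e1 e2 + b13*e1 e3 + b23*e2 e3 with a^2 + b12^2 + b13^2 + b23^2 = 1 (so R^-1 = ~R). Expanding the columns R e_j ~R gives tr M = 4a^2 - 1 and, from the antisymmetric part, M21 - M12 = -4a*b12, M13 - M31 = 4a*b13, M32 - M23 = -4a*b23.
Here tr M = 490439/525625, so a^2 = (1 + tr M)/4 = 254016/525625 and a = ±504/725. Taking a = 504/725: M21 - M12 = 193536/105125, M13 - M31 = 296352/525625, M32 - M23 = -56448/105125, giving b12 = -96/145, b13 = 147/725, b23 = 28/145, i.e. R = 504/725 - 96/145*e1 e2 + 147/725*e1 e3 + 28/145*e2 e3.
Its e2 e3 coefficient is already positive.
Answer: 504/725 - 96/145*e1 e2 + 147/725*e1 e3 + 28/145*e2 e3. Uniqueness: Spin(3) -> SO(3) maps R and -R to the same rotation of trace 490439/525625; fixing the sign of the e2 e3 coefficient removes the ambiguity.


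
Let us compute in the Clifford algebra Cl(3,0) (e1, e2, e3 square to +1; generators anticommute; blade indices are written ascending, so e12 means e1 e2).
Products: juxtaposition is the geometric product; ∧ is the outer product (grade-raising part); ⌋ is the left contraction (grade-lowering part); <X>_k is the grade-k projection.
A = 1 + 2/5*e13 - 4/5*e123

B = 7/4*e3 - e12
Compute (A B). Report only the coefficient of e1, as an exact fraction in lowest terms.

step 1: 7/10*e1 + 19/20*e3 - 12/5*e12 - 2/5*e23
Answer: 7/10


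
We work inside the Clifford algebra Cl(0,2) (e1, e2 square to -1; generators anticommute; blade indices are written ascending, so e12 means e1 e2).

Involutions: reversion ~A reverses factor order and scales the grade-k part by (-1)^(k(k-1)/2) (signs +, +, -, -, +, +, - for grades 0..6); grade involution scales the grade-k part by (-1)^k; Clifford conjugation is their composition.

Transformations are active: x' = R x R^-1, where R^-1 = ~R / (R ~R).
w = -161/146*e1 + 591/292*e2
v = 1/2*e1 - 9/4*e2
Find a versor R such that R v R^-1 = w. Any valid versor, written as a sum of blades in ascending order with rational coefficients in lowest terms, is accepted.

Here q(v) = q(w) = -85/16; the classical choice R = v + w = -44/73*e1 - 33/146*e2 then realises v -> w under the sandwich.
Answer: -44/73*e1 - 33/146*e2


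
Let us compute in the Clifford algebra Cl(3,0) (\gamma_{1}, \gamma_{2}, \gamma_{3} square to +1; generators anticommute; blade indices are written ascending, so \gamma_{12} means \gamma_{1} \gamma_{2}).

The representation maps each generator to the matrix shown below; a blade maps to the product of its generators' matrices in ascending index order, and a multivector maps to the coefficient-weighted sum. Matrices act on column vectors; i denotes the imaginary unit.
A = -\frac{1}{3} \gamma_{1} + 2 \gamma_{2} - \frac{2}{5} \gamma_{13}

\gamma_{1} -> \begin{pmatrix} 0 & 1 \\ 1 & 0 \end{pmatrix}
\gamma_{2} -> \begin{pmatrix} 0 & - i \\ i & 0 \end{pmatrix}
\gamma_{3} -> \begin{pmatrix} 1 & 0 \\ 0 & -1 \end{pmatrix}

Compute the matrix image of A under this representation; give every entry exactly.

Bivector images (products of the table entries): rho(\gamma_{13}) = rho(\gamma_{1})rho(\gamma_{3}) = \begin{pmatrix} 0 & -1 \\ 1 & 0 \end{pmatrix}.
M = (-\frac{1}{3})*rho(\gamma_{1}) + (2)*rho(\gamma_{2}) + (-\frac{2}{5})*rho(\gamma_{13}), summed entrywise:
Answer: \begin{pmatrix} 0 & \frac{1}{15} - 2 i \\ - \frac{11}{15} + 2 i & 0 \end{pmatrix}


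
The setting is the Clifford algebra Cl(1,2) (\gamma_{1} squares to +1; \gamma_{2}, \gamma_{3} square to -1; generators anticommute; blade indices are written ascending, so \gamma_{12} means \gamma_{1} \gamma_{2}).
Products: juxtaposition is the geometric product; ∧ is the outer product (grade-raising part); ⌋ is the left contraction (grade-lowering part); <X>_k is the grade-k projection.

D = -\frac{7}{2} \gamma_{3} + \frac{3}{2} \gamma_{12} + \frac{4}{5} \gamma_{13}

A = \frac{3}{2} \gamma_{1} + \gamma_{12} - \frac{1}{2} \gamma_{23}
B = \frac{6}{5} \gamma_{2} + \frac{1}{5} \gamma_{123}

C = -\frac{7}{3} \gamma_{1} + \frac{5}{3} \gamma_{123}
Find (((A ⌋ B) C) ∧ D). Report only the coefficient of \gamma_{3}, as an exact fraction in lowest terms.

step 1: \frac{1}{10} \gamma_{1} + \frac{1}{5} \gamma_{3} + \frac{3}{10} \gamma_{23}
step 2: -\frac{7}{30} - \frac{1}{2} \gamma_{1} - \frac{1}{3} \gamma_{12} + \frac{7}{15} \gamma_{13} + \frac{1}{6} \gamma_{23} - \frac{7}{10} \gamma_{123}
step 3: \frac{49}{60} \gamma_{3} - \frac{7}{20} \gamma_{12} + \frac{469}{300} \gamma_{13} + \frac{7}{6} \gamma_{123}
Answer: \frac{49}{60}


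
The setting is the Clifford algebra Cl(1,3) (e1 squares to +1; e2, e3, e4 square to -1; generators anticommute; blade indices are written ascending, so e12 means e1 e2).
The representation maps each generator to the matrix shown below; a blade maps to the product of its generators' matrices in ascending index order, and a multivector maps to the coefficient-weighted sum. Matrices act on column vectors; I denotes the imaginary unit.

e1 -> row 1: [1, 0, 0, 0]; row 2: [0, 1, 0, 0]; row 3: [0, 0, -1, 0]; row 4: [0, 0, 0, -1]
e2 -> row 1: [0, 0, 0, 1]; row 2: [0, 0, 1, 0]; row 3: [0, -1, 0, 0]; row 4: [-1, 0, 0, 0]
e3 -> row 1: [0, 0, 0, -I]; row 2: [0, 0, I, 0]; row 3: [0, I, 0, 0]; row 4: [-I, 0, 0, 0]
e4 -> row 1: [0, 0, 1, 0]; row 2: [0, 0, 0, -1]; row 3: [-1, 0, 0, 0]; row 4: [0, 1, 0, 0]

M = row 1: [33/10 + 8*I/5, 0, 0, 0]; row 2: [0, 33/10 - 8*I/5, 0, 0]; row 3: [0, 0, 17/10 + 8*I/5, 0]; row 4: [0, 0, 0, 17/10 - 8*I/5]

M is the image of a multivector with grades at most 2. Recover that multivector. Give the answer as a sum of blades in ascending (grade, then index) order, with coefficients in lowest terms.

Method: the blade images are trace-orthogonal — tr(rho(e_A) rho(e_B)^-1) = 4 if A = B and 0 otherwise — and rho(e_A)^-1 = (e_A)^2 * rho(e_A) with (e_A)^2 = +1 or -1, so the coefficient of e_A in the preimage is (e_A)^2 * tr(M rho(e_A))/4.
Nonzero projections over blades of grade <= 2: 1: (1)^2 = +1, tr(M 1) = 10, coefficient 5/2; e1: (e1)^2 = +1, tr(M rho(e1)) = 16/5, coefficient 4/5; e23: (e23)^2 = -1, tr(M rho(e23)) = 32/5, coefficient -8/5. Every other blade of grade <= 2 projects to 0.
Answer: 5/2 + 4/5*e1 - 8/5*e23


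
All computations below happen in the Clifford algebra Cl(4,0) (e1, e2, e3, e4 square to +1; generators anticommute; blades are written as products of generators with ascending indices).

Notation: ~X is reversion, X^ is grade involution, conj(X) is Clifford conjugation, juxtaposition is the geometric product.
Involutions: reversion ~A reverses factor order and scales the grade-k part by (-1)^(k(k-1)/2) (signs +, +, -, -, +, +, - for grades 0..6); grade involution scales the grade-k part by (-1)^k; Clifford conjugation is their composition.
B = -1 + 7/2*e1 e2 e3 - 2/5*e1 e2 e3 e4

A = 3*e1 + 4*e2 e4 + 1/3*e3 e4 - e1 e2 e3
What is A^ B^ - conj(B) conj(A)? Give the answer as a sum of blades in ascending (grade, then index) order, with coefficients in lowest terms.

first term: 7/2 + 3*e1 + 2/5*e4 + 2/15*e1 e2 - 8/5*e1 e3 + 21/2*e2 e3 - 4*e2 e4 - 1/3*e3 e4 - e1 e2 e3 + 7/6*e1 e2 e4 - 14*e1 e3 e4 + 6/5*e2 e3 e4
second term: 7/2 + 3*e1 + 2/5*e4 - 2/15*e1 e2 + 8/5*e1 e3 - 21/2*e2 e3 + 4*e2 e4 + 1/3*e3 e4 + e1 e2 e3 - 7/6*e1 e2 e4 + 14*e1 e3 e4 - 6/5*e2 e3 e4
Answer: 4/15*e1 e2 - 16/5*e1 e3 + 21*e2 e3 - 8*e2 e4 - 2/3*e3 e4 - 2*e1 e2 e3 + 7/3*e1 e2 e4 - 28*e1 e3 e4 + 12/5*e2 e3 e4


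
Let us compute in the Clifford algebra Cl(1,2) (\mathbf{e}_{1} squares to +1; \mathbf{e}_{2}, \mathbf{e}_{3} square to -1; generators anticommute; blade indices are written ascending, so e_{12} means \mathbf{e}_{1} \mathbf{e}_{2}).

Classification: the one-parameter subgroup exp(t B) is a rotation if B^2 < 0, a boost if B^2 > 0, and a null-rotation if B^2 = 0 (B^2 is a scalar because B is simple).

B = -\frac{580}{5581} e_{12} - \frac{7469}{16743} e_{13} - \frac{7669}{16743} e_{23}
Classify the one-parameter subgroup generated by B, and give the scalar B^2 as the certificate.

B^2 term by term: the squares give (-\frac{580}{5581})^2*(e_{12})^2 + (-\frac{7469}{16743})^2*(e_{13})^2 + (-\frac{7669}{16743})^2*(e_{23})^2 = \frac{336400}{31147561}*(+1) + \frac{55785961}{280328049}*(+1) + \frac{58813561}{280328049}*(-1) = 0 (each basis 2-blade squares to minus the product of its generators' squares); cross terms between blades sharing an index anticommute and cancel. So B^2 = 0.
Answer: null-rotation, certificate B^2 = 0. The class reads off the invariant scalar 0 directly.


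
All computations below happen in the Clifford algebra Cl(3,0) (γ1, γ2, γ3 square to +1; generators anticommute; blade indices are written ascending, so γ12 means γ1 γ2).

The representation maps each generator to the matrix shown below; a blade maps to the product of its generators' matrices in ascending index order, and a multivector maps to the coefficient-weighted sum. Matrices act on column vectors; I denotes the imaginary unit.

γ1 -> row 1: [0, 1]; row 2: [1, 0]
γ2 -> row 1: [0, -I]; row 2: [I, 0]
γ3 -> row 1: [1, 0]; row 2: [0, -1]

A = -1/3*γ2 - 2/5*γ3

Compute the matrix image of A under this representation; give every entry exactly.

M = (-1/3)*rho(γ2) + (-2/5)*rho(γ3), summed entrywise:
Answer: row 1: [-2/5, I/3]; row 2: [-I/3, 2/5]


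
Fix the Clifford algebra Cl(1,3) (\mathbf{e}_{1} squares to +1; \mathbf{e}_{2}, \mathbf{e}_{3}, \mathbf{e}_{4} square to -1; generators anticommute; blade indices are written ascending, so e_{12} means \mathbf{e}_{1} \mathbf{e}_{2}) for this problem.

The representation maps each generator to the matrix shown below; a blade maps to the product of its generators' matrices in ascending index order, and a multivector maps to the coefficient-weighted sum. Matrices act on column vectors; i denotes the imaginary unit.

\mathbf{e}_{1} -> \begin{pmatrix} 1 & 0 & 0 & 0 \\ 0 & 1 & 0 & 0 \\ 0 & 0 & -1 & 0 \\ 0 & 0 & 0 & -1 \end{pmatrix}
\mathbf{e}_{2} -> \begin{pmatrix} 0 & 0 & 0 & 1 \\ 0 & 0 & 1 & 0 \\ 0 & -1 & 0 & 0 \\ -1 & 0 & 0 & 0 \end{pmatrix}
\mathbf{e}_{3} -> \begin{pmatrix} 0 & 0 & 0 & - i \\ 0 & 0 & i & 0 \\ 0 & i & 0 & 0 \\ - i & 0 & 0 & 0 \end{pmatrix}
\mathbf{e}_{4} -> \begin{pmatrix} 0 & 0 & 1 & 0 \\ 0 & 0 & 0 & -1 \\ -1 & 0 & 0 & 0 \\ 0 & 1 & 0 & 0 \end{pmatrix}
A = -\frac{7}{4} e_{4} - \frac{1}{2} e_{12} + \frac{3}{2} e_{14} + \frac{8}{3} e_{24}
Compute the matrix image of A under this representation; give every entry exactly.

Bivector images (products of the table entries): rho(e_{12}) = rho(\mathbf{e}_{1})rho(\mathbf{e}_{2}) = \begin{pmatrix} 0 & 0 & 0 & 1 \\ 0 & 0 & 1 & 0 \\ 0 & 1 & 0 & 0 \\ 1 & 0 & 0 & 0 \end{pmatrix}; rho(e_{14}) = rho(\mathbf{e}_{1})rho(\mathbf{e}_{4}) = \begin{pmatrix} 0 & 0 & 1 & 0 \\ 0 & 0 & 0 & -1 \\ 1 & 0 & 0 & 0 \\ 0 & -1 & 0 & 0 \end{pmatrix}; rho(e_{24}) = rho(\mathbf{e}_{2})rho(\mathbf{e}_{4}) = \begin{pmatrix} 0 & 1 & 0 & 0 \\ -1 & 0 & 0 & 0 \\ 0 & 0 & 0 & 1 \\ 0 & 0 & -1 & 0 \end{pmatrix}.
M = (-\frac{7}{4})*rho(e_{4}) + (-\frac{1}{2})*rho(e_{12}) + (\frac{3}{2})*rho(e_{14}) + (\frac{8}{3})*rho(e_{24}), summed entrywise:
Answer: \begin{pmatrix} 0 & \frac{8}{3} & - \frac{1}{4} & - \frac{1}{2} \\ - \frac{8}{3} & 0 & - \frac{1}{2} & \frac{1}{4} \\ \frac{13}{4} & - \frac{1}{2} & 0 & \frac{8}{3} \\ - \frac{1}{2} & - \frac{13}{4} & - \frac{8}{3} & 0 \end{pmatrix}


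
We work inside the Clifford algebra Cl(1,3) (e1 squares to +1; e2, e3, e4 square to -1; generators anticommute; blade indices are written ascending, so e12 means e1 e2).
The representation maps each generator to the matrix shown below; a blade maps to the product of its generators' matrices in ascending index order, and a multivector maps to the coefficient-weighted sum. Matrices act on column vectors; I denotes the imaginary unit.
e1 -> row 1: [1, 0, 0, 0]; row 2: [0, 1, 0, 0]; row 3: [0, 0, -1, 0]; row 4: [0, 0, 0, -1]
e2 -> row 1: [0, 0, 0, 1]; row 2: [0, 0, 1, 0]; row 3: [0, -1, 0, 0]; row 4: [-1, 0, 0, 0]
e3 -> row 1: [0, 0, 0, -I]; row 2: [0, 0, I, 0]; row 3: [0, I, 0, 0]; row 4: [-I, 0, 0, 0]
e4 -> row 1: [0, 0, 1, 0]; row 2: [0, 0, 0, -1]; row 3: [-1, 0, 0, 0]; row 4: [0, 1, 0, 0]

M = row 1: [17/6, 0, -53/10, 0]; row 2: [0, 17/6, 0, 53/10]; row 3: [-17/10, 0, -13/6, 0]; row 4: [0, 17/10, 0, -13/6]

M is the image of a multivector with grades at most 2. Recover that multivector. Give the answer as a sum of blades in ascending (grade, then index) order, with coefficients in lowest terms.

Method: the blade images are trace-orthogonal — tr(rho(e_A) rho(e_B)^-1) = 4 if A = B and 0 otherwise — and rho(e_A)^-1 = (e_A)^2 * rho(e_A) with (e_A)^2 = +1 or -1, so the coefficient of e_A in the preimage is (e_A)^2 * tr(M rho(e_A))/4.
Nonzero projections over blades of grade <= 2: 1: (1)^2 = +1, tr(M 1) = 4/3, coefficient 1/3; e1: (e1)^2 = +1, tr(M rho(e1)) = 10, coefficient 5/2; e4: (e4)^2 = -1, tr(M rho(e4)) = 36/5, coefficient -9/5; e14: (e14)^2 = +1, tr(M rho(e14)) = -14, coefficient -7/2. Every other blade of grade <= 2 projects to 0.
Answer: 1/3 + 5/2*e1 - 9/5*e4 - 7/2*e14


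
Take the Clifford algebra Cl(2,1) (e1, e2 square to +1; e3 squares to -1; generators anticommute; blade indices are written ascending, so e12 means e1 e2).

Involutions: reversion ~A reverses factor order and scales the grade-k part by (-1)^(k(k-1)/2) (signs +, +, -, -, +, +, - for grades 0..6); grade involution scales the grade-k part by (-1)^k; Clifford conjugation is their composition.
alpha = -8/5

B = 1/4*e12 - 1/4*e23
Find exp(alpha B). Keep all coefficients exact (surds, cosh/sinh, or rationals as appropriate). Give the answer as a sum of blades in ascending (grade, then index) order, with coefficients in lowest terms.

B^2 term by term: the squares give (1/4)^2*(e12)^2 + (-1/4)^2*(e23)^2 = 1/16*(-1) + 1/16*(+1) = 0 (each basis 2-blade squares to minus the product of its generators' squares); cross terms between blades sharing an index anticommute and cancel. So B^2 = 0.
B^2 = 0, hence only two terms survive: exp(alpha B) = 1 + alpha B (parabolic case).
Answer: 1 - 2/5*e12 + 2/5*e23


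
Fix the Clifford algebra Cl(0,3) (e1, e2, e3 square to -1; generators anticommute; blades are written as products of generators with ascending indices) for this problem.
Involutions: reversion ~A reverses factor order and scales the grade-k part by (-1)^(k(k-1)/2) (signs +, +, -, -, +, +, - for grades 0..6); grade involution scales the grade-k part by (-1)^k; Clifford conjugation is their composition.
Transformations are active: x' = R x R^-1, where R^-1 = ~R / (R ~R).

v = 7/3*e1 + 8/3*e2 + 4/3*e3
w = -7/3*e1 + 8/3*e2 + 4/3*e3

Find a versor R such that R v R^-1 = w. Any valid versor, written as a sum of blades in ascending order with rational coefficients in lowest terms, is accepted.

A norm check does it: q(v) = q(w) = -43/3, hence R = v + w = 16/3*e2 + 8/3*e3 realises the map — parallel part kept, (v - w)/2 negated, v carried to w.
Answer: 16/3*e2 + 8/3*e3


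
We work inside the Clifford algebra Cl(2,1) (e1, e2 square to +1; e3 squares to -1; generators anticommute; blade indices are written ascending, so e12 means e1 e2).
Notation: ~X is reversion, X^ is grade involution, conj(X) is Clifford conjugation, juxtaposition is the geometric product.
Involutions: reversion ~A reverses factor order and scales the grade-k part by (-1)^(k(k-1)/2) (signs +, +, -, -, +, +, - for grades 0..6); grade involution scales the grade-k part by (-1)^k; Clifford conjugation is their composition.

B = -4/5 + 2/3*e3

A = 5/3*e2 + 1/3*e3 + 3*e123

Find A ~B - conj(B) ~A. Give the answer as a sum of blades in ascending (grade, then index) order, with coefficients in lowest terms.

first term: -2/9 - 4/3*e2 - 4/15*e3 - 2*e12 + 10/9*e23 - 12/5*e123
second term: 2/9 - 4/3*e2 - 4/15*e3 - 2*e12 + 10/9*e23 + 12/5*e123
Answer: -4/9 - 24/5*e123


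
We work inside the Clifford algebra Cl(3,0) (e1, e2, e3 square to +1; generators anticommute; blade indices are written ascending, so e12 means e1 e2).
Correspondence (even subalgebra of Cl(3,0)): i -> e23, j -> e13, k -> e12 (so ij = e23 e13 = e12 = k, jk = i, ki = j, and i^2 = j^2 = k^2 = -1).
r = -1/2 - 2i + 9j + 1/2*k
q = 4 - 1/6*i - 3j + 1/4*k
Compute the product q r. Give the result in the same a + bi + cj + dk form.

In blades: q = 4 + 1/4*e12 - 3*e13 - 1/6*e23, r = -1/2 + 1/2*e12 + 9*e13 - 2*e23.
Distribute q over r term by term (generator squares from the signature, products reordered to ascending indices): (4)*r = -2 + 2*e12 + 36*e13 - 8*e23; (1/4*e12)*r = -1/8 - 1/8*e12 - 1/2*e13 - 9/4*e23; (-3*e13)*r = 27 - 6*e12 + 3/2*e13 - 3/2*e23; (-1/6*e23)*r = -1/3 - 3/2*e12 + 1/12*e13 + 1/12*e23.
Sum: 589/24 - 45/8*e12 + 445/12*e13 - 35/3*e23; translating back through the correspondence:
Answer: 589/24 - 35/3*i + 445/12*j - 45/8*k


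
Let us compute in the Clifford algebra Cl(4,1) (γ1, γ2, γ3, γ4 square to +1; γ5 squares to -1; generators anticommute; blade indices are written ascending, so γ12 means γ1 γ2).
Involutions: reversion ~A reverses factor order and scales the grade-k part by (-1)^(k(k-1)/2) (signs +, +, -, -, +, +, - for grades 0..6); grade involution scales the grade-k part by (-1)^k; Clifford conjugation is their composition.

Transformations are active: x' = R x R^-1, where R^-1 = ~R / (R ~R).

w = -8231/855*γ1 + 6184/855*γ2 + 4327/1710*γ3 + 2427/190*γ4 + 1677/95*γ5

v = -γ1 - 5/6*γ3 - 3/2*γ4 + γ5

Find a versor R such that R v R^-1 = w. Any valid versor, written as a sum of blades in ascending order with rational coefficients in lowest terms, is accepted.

Equal squares first: v^2 = w^2 = 53/18. Then v + w = -9086/855*γ1 + 6184/855*γ2 + 1451/855*γ3 + 1071/95*γ4 + 1772/95*γ5 is a versor taking v to w, provided it is invertible.
Answer: -9086/855*γ1 + 6184/855*γ2 + 1451/855*γ3 + 1071/95*γ4 + 1772/95*γ5


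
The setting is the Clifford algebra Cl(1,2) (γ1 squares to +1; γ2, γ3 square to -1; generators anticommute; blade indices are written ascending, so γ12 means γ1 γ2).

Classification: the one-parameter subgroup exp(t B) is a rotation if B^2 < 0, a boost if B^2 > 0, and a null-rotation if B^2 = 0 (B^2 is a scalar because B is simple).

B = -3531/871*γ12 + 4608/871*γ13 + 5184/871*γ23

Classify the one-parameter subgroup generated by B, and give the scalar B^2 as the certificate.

B^2 term by term: the squares give (-3531/871)^2*(γ12)^2 + (4608/871)^2*(γ13)^2 + (5184/871)^2*(γ23)^2 = 12467961/758641*(+1) + 21233664/758641*(+1) + 26873856/758641*(-1) = 9 (each basis 2-blade squares to minus the product of its generators' squares); cross terms between blades sharing an index anticommute and cancel. So B^2 = 9.
Answer: boost, certificate B^2 = 9. Note: conjugating B changes its blade decomposition but never the scalar B^2 = 9, whose sign settles the classification.


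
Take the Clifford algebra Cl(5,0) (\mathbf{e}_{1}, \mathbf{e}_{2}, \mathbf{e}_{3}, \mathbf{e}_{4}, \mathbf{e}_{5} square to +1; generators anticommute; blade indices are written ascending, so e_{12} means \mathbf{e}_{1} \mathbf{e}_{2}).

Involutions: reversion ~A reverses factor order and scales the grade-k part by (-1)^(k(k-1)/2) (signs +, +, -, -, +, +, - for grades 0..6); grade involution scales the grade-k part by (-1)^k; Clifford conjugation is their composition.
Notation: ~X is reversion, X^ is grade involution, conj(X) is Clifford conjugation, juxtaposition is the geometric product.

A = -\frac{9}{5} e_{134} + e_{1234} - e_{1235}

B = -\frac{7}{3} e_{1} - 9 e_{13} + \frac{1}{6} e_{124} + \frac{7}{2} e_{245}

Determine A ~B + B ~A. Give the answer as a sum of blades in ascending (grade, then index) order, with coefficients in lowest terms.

first term: \frac{1}{6} e_{3} + \frac{81}{5} e_{4} + \frac{3}{10} e_{23} + 9 e_{24} - 9 e_{25} + \frac{21}{5} e_{34} - \frac{7}{2} e_{134} - \frac{7}{2} e_{135} + \frac{7}{3} e_{234} - \frac{7}{3} e_{235} + \frac{1}{6} e_{345} + \frac{63}{10} e_{1235}
second term: \frac{1}{6} e_{3} + \frac{81}{5} e_{4} - \frac{3}{10} e_{23} - 9 e_{24} + 9 e_{25} - \frac{21}{5} e_{34} + \frac{7}{2} e_{134} + \frac{7}{2} e_{135} - \frac{7}{3} e_{234} + \frac{7}{3} e_{235} - \frac{1}{6} e_{345} + \frac{63}{10} e_{1235}
Answer: \frac{1}{3} e_{3} + \frac{162}{5} e_{4} + \frac{63}{5} e_{1235}


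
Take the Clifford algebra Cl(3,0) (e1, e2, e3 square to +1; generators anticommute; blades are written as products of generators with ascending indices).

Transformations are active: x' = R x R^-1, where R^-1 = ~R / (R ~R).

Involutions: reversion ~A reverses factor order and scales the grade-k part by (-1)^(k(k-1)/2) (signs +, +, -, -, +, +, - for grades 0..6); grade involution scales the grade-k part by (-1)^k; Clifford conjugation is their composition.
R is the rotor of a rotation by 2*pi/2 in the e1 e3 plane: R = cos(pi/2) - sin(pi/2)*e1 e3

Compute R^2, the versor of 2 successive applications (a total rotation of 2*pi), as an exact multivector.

Because a rotor carries half the rotation angle, composing 2 copies of this e1 e3-plane rotor multiplies the phase: 2*(pi/2) = pi, hence R^2 = cos(pi) - sin(pi)*e1 e3.
cos(pi) = -1 and sin(pi) = 0, so R^2 = -1. The total rotation 2*pi is 1 full turn, so every vector returns to itself, yet the rotor is -1, on the OTHER sheet of the double cover (an odd number of 2*pi turns).
Answer: -1


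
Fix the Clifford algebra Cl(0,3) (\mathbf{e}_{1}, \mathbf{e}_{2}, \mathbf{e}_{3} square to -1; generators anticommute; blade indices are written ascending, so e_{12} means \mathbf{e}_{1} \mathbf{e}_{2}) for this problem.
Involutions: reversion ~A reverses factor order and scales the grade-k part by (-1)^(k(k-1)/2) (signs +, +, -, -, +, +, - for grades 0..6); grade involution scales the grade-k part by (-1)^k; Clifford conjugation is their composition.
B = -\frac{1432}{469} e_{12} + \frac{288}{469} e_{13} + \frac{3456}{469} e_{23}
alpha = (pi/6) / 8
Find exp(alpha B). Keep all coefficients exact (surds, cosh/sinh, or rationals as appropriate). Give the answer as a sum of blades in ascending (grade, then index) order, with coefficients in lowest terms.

B^2 term by term: the squares give (-\frac{1432}{469})^2*(e_{12})^2 + (\frac{288}{469})^2*(e_{13})^2 + (\frac{3456}{469})^2*(e_{23})^2 = \frac{2050624}{219961}*(-1) + \frac{82944}{219961}*(-1) + \frac{11943936}{219961}*(-1) = -64 (each basis 2-blade squares to minus the product of its generators' squares); cross terms between blades sharing an index anticommute and cancel. So B^2 = -64.
B^2 = -64 — circular case — the even/odd split gives cos and sin: l = 8, alpha*l = \frac{\pi}{6}, so exp(alpha B) = cos(\frac{\pi}{6}) + (sin(\frac{\pi}{6})/8)*B = \frac{\sqrt{3}}{2} + (\frac{1}{16})*B.
Answer: \frac{\sqrt{3}}{2} - \frac{179}{938} e_{12} + \frac{18}{469} e_{13} + \frac{216}{469} e_{23}


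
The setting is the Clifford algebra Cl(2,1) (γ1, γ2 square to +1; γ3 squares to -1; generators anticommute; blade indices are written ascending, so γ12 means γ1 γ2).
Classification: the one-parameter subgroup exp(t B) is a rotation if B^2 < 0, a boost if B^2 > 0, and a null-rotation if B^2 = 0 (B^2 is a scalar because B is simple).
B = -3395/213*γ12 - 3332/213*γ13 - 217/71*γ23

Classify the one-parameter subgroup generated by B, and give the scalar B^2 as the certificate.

B^2 term by term: the squares give (-3395/213)^2*(γ12)^2 + (-3332/213)^2*(γ13)^2 + (-217/71)^2*(γ23)^2 = 11526025/45369*(-1) + 11102224/45369*(+1) + 47089/5041*(+1) = 0 (each basis 2-blade squares to minus the product of its generators' squares); cross terms between blades sharing an index anticommute and cancel. So B^2 = 0.
Answer: null-rotation, certificate B^2 = 0. Check the certificate: B^2 = 0, and that sign is decisive whatever form B takes.


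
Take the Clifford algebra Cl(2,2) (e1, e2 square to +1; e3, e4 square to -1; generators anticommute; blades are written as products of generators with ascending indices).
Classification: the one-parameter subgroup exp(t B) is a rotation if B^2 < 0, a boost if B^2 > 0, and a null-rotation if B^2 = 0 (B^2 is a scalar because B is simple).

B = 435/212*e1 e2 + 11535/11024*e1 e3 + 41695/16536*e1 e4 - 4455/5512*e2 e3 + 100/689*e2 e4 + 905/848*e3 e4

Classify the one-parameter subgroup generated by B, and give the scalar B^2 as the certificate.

B^2 term by term: the squares give (435/212)^2*(e1 e2)^2 + (11535/11024)^2*(e1 e3)^2 + (41695/16536)^2*(e1 e4)^2 + (-4455/5512)^2*(e2 e3)^2 + (100/689)^2*(e2 e4)^2 + (905/848)^2*(e3 e4)^2 = 189225/44944*(-1) + 133056225/121528576*(+1) + 1738473025/273439296*(+1) + 19847025/30382144*(+1) + 10000/474721*(+1) + 819025/719104*(-1) = 25/9 (each basis 2-blade squares to minus the product of its generators' squares); cross terms between blades sharing an index anticommute and cancel; the commuting (index-disjoint) pairs give grade-4 terms 2*c*c'*(blade product), which cancel blade by blade — e1 e2 e3 e4: 393675/89888 - 288375/949442 - 61917075/15191072 = 0 — confirming B is simple. So B^2 = 25/9.
Answer: boost, certificate B^2 = 25/9. B^2 = 25/9 is basis-independent, so its sign is the whole story.
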